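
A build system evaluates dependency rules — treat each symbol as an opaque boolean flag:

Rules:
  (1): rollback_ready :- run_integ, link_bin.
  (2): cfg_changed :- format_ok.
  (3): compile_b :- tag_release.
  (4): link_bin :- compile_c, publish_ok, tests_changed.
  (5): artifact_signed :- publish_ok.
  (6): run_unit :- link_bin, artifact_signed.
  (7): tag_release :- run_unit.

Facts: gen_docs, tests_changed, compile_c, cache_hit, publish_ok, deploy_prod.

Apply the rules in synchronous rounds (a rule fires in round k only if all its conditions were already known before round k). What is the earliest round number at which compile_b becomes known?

4

Round 1: (4) [link_bin :- compile_c, publish_ok, tests_changed.]; (5) [artifact_signed :- publish_ok.]. Adds link_bin, artifact_signed.
Round 2: (6) [run_unit :- link_bin, artifact_signed.]. Adds run_unit.
Round 3: (7) [tag_release :- run_unit.]. Adds tag_release.
Round 4: (3) [compile_b :- tag_release.]. Adds compile_b.
compile_b first appears in round 4.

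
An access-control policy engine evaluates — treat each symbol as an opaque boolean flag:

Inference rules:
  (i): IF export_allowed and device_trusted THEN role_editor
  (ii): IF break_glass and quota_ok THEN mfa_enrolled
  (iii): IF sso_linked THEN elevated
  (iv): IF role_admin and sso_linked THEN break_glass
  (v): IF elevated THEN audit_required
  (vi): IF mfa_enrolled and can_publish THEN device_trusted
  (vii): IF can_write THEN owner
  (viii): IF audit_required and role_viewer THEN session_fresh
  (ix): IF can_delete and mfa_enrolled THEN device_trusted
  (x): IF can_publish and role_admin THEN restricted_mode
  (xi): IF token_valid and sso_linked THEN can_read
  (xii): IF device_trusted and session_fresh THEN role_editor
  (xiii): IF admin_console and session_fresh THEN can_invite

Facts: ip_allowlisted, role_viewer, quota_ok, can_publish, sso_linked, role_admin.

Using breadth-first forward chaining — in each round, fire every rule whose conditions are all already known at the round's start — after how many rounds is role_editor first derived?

4

Round 1 — (iii), (iv), (x), derive elevated, break_glass, restricted_mode.
Round 2 — (ii), (v), derive mfa_enrolled, audit_required.
Round 3 — (vi), (viii), derive device_trusted, session_fresh.
Round 4 — (xii), derive role_editor.
role_editor first appears in round 4.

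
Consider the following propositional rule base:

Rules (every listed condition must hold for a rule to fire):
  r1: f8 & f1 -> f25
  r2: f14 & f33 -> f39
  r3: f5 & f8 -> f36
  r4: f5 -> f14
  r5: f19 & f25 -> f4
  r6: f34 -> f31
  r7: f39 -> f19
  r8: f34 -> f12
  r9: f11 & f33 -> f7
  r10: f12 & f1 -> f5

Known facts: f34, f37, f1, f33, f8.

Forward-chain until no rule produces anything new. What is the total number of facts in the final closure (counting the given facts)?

14

Round 1 fires r1, r6, r8, giving f25, f31, f12.
Round 2 fires r10, giving f5.
Round 3 fires r3, r4, giving f36, f14.
Round 4 fires r2, giving f39.
Round 5 fires r7, giving f19.
Round 6 fires r5, giving f4.
Closure: {f1, f12, f14, f19, f25, f31, f33, f34, f36, f37, f39, f4, f5, f8} — 14 facts.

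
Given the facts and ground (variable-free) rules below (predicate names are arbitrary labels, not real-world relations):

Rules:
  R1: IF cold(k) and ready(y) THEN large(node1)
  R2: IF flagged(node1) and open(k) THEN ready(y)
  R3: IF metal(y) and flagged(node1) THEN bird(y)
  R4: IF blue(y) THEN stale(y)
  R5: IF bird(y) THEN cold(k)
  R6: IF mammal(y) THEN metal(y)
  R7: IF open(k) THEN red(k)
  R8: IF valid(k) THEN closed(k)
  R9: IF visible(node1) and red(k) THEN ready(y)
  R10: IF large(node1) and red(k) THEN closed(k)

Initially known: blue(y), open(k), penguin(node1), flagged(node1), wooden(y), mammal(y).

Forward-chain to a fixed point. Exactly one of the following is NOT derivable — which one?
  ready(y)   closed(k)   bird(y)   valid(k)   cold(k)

valid(k)

Round 1 fires R2, R4, R6, R7, giving ready(y), stale(y), metal(y), red(k).
Round 2 fires R3, giving bird(y).
Round 3 fires R5, giving cold(k).
Round 4 fires R1, giving large(node1).
Round 5 fires R10, giving closed(k).
Derived: ready(y) (round 1), closed(k) (round 5), cold(k) (round 3), bird(y) (round 2). valid(k) never appears in any round.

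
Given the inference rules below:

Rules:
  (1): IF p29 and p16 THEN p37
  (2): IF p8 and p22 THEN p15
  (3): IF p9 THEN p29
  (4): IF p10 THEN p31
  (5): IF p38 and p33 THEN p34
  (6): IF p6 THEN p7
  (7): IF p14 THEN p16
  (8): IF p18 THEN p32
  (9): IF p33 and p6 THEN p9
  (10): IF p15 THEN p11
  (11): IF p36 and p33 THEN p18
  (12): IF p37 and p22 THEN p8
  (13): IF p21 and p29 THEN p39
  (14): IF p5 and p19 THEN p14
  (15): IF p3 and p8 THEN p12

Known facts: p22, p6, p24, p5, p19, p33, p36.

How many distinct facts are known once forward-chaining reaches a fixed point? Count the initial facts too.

Round 1: (6) [IF p6 THEN p7]; (9) [IF p33 and p6 THEN p9]; (11) [IF p36 and p33 THEN p18]; (14) [IF p5 and p19 THEN p14]. Adds p7, p9, p18, p14.
Round 2: (3) [IF p9 THEN p29]; (7) [IF p14 THEN p16]; (8) [IF p18 THEN p32]. Adds p29, p16, p32.
Round 3: (1) [IF p29 and p16 THEN p37]. Adds p37.
Round 4: (12) [IF p37 and p22 THEN p8]. Adds p8.
Round 5: (2) [IF p8 and p22 THEN p15]. Adds p15.
Round 6: (10) [IF p15 THEN p11]. Adds p11.
Closure: {p11, p14, p15, p16, p18, p19, p22, p24, p29, p32, p33, p36, p37, p5, p6, p7, p8, p9} — 18 facts.

18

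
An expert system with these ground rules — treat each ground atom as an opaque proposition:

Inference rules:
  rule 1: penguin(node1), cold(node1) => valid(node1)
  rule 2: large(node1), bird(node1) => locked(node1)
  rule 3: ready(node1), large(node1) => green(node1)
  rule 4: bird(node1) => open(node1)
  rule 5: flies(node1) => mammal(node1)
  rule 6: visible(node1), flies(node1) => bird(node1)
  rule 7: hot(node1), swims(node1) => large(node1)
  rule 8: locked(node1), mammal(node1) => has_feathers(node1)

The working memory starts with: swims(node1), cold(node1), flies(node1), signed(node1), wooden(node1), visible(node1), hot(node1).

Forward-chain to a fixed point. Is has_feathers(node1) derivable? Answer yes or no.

Round 1: rule 5 [flies(node1) => mammal(node1)]; rule 6 [visible(node1), flies(node1) => bird(node1)]; rule 7 [hot(node1), swims(node1) => large(node1)]. New: mammal(node1), bird(node1), large(node1).
Round 2: rule 2 [large(node1), bird(node1) => locked(node1)]; rule 4 [bird(node1) => open(node1)]. New: locked(node1), open(node1).
Round 3: rule 8 [locked(node1), mammal(node1) => has_feathers(node1)]. New: has_feathers(node1).
has_feathers(node1) appears in round 3, so it is derivable.

yes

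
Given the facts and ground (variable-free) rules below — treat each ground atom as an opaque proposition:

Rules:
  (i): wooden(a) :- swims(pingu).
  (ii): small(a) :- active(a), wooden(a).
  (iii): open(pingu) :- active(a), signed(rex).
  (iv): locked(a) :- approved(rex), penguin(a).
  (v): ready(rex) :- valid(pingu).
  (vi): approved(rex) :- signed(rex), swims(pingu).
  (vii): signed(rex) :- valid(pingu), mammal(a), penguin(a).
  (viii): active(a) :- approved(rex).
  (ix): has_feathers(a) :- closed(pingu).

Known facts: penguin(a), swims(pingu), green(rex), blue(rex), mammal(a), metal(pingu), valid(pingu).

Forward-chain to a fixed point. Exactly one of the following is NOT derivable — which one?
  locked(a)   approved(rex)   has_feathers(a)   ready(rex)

Round 1: (i) [wooden(a) :- swims(pingu).]; (v) [ready(rex) :- valid(pingu).]; (vii) [signed(rex) :- valid(pingu), mammal(a), penguin(a).]. Adds wooden(a), ready(rex), signed(rex).
Round 2: (vi) [approved(rex) :- signed(rex), swims(pingu).]. Adds approved(rex).
Round 3: (iv) [locked(a) :- approved(rex), penguin(a).]; (viii) [active(a) :- approved(rex).]. Adds locked(a), active(a).
Round 4: (ii) [small(a) :- active(a), wooden(a).]; (iii) [open(pingu) :- active(a), signed(rex).]. Adds small(a), open(pingu).
Derived: approved(rex) (round 2), locked(a) (round 3), ready(rex) (round 1). has_feathers(a) never appears in any round.

has_feathers(a)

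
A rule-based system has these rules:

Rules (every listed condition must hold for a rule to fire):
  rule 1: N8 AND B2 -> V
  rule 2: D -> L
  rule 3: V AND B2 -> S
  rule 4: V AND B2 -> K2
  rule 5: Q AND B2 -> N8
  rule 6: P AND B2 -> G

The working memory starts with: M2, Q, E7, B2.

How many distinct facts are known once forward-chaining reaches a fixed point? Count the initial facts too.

[1] rule 5 [Q AND B2 -> N8]. ⇒ new: N8.
[2] rule 1 [N8 AND B2 -> V]. ⇒ new: V.
[3] rule 3 [V AND B2 -> S]; rule 4 [V AND B2 -> K2]. ⇒ new: S, K2.
Closure: {B2, E7, K2, M2, N8, Q, S, V} — 8 facts.

8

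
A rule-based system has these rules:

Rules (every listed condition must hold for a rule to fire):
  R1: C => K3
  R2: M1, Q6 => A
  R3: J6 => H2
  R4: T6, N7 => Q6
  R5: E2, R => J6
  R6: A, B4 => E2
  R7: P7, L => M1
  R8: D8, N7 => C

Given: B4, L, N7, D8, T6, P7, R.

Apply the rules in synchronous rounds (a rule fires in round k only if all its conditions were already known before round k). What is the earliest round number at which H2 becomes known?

5

Round 1 fires R4, R7, R8, giving Q6, M1, C.
Round 2 fires R1, R2, giving K3, A.
Round 3 fires R6, giving E2.
Round 4 fires R5, giving J6.
Round 5 fires R3, giving H2.
H2 first appears in round 5.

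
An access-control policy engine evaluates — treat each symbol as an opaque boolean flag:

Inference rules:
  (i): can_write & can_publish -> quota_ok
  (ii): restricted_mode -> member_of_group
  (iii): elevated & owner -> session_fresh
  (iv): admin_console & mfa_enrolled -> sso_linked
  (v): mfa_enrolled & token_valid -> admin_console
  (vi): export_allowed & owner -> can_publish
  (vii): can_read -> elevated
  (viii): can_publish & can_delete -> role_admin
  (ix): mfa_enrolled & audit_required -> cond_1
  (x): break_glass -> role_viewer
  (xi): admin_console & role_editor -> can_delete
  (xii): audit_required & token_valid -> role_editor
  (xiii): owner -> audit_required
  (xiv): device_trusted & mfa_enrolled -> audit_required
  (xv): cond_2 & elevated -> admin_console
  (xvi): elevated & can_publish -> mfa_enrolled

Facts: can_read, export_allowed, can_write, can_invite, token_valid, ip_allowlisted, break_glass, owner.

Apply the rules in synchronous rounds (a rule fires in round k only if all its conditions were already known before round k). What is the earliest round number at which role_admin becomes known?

Round 1: (vi) [export_allowed & owner -> can_publish]; (vii) [can_read -> elevated]; (x) [break_glass -> role_viewer]; (xiii) [owner -> audit_required]. New: can_publish, elevated, role_viewer, audit_required.
Round 2: (i) [can_write & can_publish -> quota_ok]; (iii) [elevated & owner -> session_fresh]; (xii) [audit_required & token_valid -> role_editor]; (xvi) [elevated & can_publish -> mfa_enrolled]. New: quota_ok, session_fresh, role_editor, mfa_enrolled.
Round 3: (v) [mfa_enrolled & token_valid -> admin_console]; (ix) [mfa_enrolled & audit_required -> cond_1]. New: admin_console, cond_1.
Round 4: (iv) [admin_console & mfa_enrolled -> sso_linked]; (xi) [admin_console & role_editor -> can_delete]. New: sso_linked, can_delete.
Round 5: (viii) [can_publish & can_delete -> role_admin]. New: role_admin.
role_admin first appears in round 5.

5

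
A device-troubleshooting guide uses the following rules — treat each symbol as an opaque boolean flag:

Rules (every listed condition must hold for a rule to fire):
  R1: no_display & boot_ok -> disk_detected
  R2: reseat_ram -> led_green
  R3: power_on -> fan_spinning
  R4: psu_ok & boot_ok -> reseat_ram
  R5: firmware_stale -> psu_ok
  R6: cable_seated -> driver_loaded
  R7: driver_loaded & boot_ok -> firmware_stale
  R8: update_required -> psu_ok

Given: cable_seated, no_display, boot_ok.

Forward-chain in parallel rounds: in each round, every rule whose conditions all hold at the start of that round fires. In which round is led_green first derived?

5

Round 1: R1 [no_display & boot_ok -> disk_detected]; R6 [cable_seated -> driver_loaded]. Adds disk_detected, driver_loaded.
Round 2: R7 [driver_loaded & boot_ok -> firmware_stale]. Adds firmware_stale.
Round 3: R5 [firmware_stale -> psu_ok]. Adds psu_ok.
Round 4: R4 [psu_ok & boot_ok -> reseat_ram]. Adds reseat_ram.
Round 5: R2 [reseat_ram -> led_green]. Adds led_green.
led_green first appears in round 5.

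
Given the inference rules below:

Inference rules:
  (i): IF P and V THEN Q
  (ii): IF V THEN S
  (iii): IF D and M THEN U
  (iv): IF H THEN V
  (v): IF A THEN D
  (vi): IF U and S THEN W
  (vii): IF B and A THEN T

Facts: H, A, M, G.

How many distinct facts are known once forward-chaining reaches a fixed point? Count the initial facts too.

[1] (iv) [IF H THEN V]; (v) [IF A THEN D]. ⇒ new: V, D.
[2] (ii) [IF V THEN S]; (iii) [IF D and M THEN U]. ⇒ new: S, U.
[3] (vi) [IF U and S THEN W]. ⇒ new: W.
Closure: {A, D, G, H, M, S, U, V, W} — 9 facts.

9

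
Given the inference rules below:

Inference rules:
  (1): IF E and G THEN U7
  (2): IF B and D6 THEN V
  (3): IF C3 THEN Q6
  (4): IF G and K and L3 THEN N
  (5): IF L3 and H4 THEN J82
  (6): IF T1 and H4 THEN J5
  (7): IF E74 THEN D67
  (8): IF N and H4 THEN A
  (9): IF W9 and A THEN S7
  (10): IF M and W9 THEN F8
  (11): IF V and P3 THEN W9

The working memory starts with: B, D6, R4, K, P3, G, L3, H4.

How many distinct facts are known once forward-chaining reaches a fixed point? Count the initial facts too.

14

Round 1: (2) [IF B and D6 THEN V]; (4) [IF G and K and L3 THEN N]; (5) [IF L3 and H4 THEN J82]. Adds V, N, J82.
Round 2: (8) [IF N and H4 THEN A]; (11) [IF V and P3 THEN W9]. Adds A, W9.
Round 3: (9) [IF W9 and A THEN S7]. Adds S7.
Closure: {A, B, D6, G, H4, J82, K, L3, N, P3, R4, S7, V, W9} — 14 facts.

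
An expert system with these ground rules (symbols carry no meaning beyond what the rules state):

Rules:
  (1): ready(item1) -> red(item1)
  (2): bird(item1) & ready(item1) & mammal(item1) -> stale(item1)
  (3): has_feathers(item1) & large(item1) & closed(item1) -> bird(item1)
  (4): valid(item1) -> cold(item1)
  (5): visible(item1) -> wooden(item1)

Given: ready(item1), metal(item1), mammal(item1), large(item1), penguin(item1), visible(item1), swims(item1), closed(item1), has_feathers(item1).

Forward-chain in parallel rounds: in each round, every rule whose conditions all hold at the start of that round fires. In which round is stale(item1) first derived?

2

Round 1 fires (1), (3), (5), giving red(item1), bird(item1), wooden(item1).
Round 2 fires (2), giving stale(item1).
stale(item1) first appears in round 2.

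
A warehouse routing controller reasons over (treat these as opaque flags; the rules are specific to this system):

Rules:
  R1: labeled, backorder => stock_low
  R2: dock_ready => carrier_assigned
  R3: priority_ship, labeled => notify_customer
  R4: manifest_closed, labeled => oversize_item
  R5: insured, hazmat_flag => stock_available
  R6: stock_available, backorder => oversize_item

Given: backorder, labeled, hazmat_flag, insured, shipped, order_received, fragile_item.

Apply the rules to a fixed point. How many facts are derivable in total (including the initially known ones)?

Round 1: R1 [labeled, backorder => stock_low]; R5 [insured, hazmat_flag => stock_available]. New: stock_low, stock_available.
Round 2: R6 [stock_available, backorder => oversize_item]. New: oversize_item.
Closure: {backorder, fragile_item, hazmat_flag, insured, labeled, order_received, oversize_item, shipped, stock_available, stock_low} — 10 facts.

10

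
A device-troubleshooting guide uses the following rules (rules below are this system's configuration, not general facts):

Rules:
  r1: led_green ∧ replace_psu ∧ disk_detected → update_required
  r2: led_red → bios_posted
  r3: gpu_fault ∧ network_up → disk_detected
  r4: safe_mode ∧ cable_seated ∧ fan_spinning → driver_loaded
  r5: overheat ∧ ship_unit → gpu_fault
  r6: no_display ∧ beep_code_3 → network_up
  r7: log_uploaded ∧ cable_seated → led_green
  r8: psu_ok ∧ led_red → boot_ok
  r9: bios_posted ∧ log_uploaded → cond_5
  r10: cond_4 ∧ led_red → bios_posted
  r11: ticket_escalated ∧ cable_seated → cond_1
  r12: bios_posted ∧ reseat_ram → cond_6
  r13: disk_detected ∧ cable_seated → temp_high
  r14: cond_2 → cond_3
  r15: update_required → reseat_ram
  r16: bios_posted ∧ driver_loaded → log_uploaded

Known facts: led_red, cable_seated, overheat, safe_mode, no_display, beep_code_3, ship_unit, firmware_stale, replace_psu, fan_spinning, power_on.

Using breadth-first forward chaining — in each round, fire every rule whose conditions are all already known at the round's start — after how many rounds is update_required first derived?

Round 1 fires r2, r4, r5, r6, giving bios_posted, driver_loaded, gpu_fault, network_up.
Round 2 fires r3, r16, giving disk_detected, log_uploaded.
Round 3 fires r7, r9, r13, giving led_green, cond_5, temp_high.
Round 4 fires r1, giving update_required.
update_required first appears in round 4.

4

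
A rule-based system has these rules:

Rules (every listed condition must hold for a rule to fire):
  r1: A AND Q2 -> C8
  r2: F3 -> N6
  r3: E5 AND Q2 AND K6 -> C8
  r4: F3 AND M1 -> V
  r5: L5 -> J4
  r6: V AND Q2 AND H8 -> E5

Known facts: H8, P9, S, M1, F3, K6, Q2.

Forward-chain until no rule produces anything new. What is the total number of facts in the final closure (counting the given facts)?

11

Round 1: r2 [F3 -> N6]; r4 [F3 AND M1 -> V]. Adds N6, V.
Round 2: r6 [V AND Q2 AND H8 -> E5]. Adds E5.
Round 3: r3 [E5 AND Q2 AND K6 -> C8]. Adds C8.
Closure: {C8, E5, F3, H8, K6, M1, N6, P9, Q2, S, V} — 11 facts.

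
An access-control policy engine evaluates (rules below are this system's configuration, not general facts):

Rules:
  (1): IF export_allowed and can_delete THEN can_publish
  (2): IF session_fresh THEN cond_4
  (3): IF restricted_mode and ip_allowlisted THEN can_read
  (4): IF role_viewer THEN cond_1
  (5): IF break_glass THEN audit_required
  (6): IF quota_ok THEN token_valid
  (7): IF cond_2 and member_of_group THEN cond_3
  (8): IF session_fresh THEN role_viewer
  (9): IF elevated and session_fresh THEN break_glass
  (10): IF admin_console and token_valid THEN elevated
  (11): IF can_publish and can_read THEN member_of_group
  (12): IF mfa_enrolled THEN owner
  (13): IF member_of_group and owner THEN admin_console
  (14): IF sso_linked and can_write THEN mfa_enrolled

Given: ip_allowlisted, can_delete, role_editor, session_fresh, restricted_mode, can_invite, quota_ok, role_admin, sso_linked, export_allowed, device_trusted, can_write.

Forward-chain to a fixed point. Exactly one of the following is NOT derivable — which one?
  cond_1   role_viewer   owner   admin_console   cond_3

Round 1: (1) [IF export_allowed and can_delete THEN can_publish]; (2) [IF session_fresh THEN cond_4]; (3) [IF restricted_mode and ip_allowlisted THEN can_read]; (6) [IF quota_ok THEN token_valid]; (8) [IF session_fresh THEN role_viewer]; (14) [IF sso_linked and can_write THEN mfa_enrolled]. New: can_publish, cond_4, can_read, token_valid, role_viewer, mfa_enrolled.
Round 2: (4) [IF role_viewer THEN cond_1]; (11) [IF can_publish and can_read THEN member_of_group]; (12) [IF mfa_enrolled THEN owner]. New: cond_1, member_of_group, owner.
Round 3: (13) [IF member_of_group and owner THEN admin_console]. New: admin_console.
Round 4: (10) [IF admin_console and token_valid THEN elevated]. New: elevated.
Round 5: (9) [IF elevated and session_fresh THEN break_glass]. New: break_glass.
Round 6: (5) [IF break_glass THEN audit_required]. New: audit_required.
Derived: cond_1 (round 2), role_viewer (round 1), admin_console (round 3), owner (round 2). cond_3 never appears in any round.

cond_3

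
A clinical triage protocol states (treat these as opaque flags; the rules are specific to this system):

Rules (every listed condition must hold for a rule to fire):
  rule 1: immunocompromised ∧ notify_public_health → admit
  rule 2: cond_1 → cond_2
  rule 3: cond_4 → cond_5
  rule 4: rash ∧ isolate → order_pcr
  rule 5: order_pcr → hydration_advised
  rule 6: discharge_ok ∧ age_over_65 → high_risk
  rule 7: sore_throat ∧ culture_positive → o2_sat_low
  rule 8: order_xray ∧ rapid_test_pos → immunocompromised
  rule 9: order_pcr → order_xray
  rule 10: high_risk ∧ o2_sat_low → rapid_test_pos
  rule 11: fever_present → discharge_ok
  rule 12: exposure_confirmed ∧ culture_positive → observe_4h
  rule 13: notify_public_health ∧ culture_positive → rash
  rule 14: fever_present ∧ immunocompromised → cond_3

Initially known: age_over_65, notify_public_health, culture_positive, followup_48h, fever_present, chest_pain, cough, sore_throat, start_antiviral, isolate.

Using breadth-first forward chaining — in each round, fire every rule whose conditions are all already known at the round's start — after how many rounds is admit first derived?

5

Round 1 — rule 7, rule 11, rule 13, derive o2_sat_low, discharge_ok, rash.
Round 2 — rule 4, rule 6, derive order_pcr, high_risk.
Round 3 — rule 5, rule 9, rule 10, derive hydration_advised, order_xray, rapid_test_pos.
Round 4 — rule 8, derive immunocompromised.
Round 5 — rule 1, rule 14, derive admit, cond_3.
admit first appears in round 5.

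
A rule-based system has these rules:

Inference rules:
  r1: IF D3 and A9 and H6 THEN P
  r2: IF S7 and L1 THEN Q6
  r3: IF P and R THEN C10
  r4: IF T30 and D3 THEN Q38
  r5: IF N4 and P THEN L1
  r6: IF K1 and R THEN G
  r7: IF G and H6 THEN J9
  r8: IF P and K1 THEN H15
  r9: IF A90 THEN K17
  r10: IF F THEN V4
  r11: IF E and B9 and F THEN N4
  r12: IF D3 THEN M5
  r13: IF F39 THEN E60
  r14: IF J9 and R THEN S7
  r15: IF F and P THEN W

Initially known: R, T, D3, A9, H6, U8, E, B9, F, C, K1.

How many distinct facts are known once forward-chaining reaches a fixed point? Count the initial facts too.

23

[1] r1 [IF D3 and A9 and H6 THEN P]; r6 [IF K1 and R THEN G]; r10 [IF F THEN V4]; r11 [IF E and B9 and F THEN N4]; r12 [IF D3 THEN M5]. ⇒ new: P, G, V4, N4, M5.
[2] r3 [IF P and R THEN C10]; r5 [IF N4 and P THEN L1]; r7 [IF G and H6 THEN J9]; r8 [IF P and K1 THEN H15]; r15 [IF F and P THEN W]. ⇒ new: C10, L1, J9, H15, W.
[3] r14 [IF J9 and R THEN S7]. ⇒ new: S7.
[4] r2 [IF S7 and L1 THEN Q6]. ⇒ new: Q6.
Closure: {A9, B9, C, C10, D3, E, F, G, H15, H6, J9, K1, L1, M5, N4, P, Q6, R, S7, T, U8, V4, W} — 23 facts.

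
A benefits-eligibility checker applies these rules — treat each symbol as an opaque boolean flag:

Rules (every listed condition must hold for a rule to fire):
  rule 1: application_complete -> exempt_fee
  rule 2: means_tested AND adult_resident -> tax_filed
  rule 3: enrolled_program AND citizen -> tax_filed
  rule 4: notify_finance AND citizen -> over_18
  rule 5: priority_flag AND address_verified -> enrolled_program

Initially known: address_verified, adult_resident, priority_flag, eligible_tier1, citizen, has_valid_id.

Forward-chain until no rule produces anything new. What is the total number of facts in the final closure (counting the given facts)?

8

Round 1 fires rule 5, giving enrolled_program.
Round 2 fires rule 3, giving tax_filed.
Closure: {address_verified, adult_resident, citizen, eligible_tier1, enrolled_program, has_valid_id, priority_flag, tax_filed} — 8 facts.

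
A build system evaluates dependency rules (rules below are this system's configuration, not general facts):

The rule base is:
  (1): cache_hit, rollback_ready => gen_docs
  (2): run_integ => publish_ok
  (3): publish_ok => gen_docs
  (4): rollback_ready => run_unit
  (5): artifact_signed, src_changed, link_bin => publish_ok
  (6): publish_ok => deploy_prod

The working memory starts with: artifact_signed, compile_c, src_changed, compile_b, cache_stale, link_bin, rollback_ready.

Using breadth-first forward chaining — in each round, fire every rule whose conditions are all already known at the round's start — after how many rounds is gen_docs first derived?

Round 1 fires (4), (5), giving run_unit, publish_ok.
Round 2 fires (3), (6), giving gen_docs, deploy_prod.
gen_docs first appears in round 2.

2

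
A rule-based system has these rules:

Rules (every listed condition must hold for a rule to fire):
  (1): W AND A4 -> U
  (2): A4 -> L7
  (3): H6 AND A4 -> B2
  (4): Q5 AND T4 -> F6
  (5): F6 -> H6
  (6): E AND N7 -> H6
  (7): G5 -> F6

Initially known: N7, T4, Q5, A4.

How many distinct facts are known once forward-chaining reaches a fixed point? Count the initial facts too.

8

[1] (2) [A4 -> L7]; (4) [Q5 AND T4 -> F6]. ⇒ new: L7, F6.
[2] (5) [F6 -> H6]. ⇒ new: H6.
[3] (3) [H6 AND A4 -> B2]. ⇒ new: B2.
Closure: {A4, B2, F6, H6, L7, N7, Q5, T4} — 8 facts.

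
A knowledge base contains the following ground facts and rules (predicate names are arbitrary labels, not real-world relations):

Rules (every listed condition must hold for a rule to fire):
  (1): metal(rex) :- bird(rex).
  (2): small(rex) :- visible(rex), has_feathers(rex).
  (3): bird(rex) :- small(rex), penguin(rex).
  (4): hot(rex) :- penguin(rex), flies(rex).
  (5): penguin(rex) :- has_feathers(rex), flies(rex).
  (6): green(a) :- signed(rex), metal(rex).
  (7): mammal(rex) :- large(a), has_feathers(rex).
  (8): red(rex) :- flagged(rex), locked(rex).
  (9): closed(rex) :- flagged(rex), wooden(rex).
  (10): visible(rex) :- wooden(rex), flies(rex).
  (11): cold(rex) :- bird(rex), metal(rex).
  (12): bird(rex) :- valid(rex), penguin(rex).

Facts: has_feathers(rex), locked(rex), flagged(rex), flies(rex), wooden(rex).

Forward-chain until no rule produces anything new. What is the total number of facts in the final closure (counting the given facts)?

14

[1] (5) [penguin(rex) :- has_feathers(rex), flies(rex).]; (8) [red(rex) :- flagged(rex), locked(rex).]; (9) [closed(rex) :- flagged(rex), wooden(rex).]; (10) [visible(rex) :- wooden(rex), flies(rex).]. ⇒ new: penguin(rex), red(rex), closed(rex), visible(rex).
[2] (2) [small(rex) :- visible(rex), has_feathers(rex).]; (4) [hot(rex) :- penguin(rex), flies(rex).]. ⇒ new: small(rex), hot(rex).
[3] (3) [bird(rex) :- small(rex), penguin(rex).]. ⇒ new: bird(rex).
[4] (1) [metal(rex) :- bird(rex).]. ⇒ new: metal(rex).
[5] (11) [cold(rex) :- bird(rex), metal(rex).]. ⇒ new: cold(rex).
Closure: {bird(rex), closed(rex), cold(rex), flagged(rex), flies(rex), has_feathers(rex), hot(rex), locked(rex), metal(rex), penguin(rex), red(rex), small(rex), visible(rex), wooden(rex)} — 14 facts.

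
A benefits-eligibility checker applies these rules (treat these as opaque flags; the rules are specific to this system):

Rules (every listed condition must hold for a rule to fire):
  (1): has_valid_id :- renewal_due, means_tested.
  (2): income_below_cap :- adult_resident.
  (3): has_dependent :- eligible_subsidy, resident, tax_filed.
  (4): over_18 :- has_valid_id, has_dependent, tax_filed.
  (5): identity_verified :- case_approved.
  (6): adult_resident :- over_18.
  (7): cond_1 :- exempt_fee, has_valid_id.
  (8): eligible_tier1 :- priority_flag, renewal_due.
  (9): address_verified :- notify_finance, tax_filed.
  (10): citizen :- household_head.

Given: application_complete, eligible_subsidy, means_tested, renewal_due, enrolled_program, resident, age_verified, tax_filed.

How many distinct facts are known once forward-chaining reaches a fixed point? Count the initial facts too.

Round 1 — (1), (3), derive has_valid_id, has_dependent.
Round 2 — (4), derive over_18.
Round 3 — (6), derive adult_resident.
Round 4 — (2), derive income_below_cap.
Closure: {adult_resident, age_verified, application_complete, eligible_subsidy, enrolled_program, has_dependent, has_valid_id, income_below_cap, means_tested, over_18, renewal_due, resident, tax_filed} — 13 facts.

13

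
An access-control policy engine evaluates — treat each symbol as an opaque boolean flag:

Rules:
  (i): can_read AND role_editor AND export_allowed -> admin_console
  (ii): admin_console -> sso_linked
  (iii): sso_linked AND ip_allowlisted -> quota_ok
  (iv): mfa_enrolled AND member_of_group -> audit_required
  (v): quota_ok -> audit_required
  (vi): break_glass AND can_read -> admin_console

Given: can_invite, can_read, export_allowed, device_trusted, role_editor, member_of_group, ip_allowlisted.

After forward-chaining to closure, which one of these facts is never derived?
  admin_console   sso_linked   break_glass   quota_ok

break_glass

Round 1: (i) [can_read AND role_editor AND export_allowed -> admin_console]. New: admin_console.
Round 2: (ii) [admin_console -> sso_linked]. New: sso_linked.
Round 3: (iii) [sso_linked AND ip_allowlisted -> quota_ok]. New: quota_ok.
Round 4: (v) [quota_ok -> audit_required]. New: audit_required.
Derived: sso_linked (round 2), quota_ok (round 3), admin_console (round 1). break_glass never appears in any round.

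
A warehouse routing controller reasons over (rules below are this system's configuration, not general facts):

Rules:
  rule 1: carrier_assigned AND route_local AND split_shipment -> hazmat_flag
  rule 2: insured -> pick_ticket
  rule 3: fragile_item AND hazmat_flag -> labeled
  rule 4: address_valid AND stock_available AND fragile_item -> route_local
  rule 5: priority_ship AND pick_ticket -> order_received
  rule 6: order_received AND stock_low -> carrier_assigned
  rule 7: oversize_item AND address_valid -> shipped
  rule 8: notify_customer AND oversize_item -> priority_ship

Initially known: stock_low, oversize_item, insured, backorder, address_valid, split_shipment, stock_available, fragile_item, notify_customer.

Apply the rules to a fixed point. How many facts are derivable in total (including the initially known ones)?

Round 1: rule 2 [insured -> pick_ticket]; rule 4 [address_valid AND stock_available AND fragile_item -> route_local]; rule 7 [oversize_item AND address_valid -> shipped]; rule 8 [notify_customer AND oversize_item -> priority_ship]. Adds pick_ticket, route_local, shipped, priority_ship.
Round 2: rule 5 [priority_ship AND pick_ticket -> order_received]. Adds order_received.
Round 3: rule 6 [order_received AND stock_low -> carrier_assigned]. Adds carrier_assigned.
Round 4: rule 1 [carrier_assigned AND route_local AND split_shipment -> hazmat_flag]. Adds hazmat_flag.
Round 5: rule 3 [fragile_item AND hazmat_flag -> labeled]. Adds labeled.
Closure: {address_valid, backorder, carrier_assigned, fragile_item, hazmat_flag, insured, labeled, notify_customer, order_received, oversize_item, pick_ticket, priority_ship, route_local, shipped, split_shipment, stock_available, stock_low} — 17 facts.

17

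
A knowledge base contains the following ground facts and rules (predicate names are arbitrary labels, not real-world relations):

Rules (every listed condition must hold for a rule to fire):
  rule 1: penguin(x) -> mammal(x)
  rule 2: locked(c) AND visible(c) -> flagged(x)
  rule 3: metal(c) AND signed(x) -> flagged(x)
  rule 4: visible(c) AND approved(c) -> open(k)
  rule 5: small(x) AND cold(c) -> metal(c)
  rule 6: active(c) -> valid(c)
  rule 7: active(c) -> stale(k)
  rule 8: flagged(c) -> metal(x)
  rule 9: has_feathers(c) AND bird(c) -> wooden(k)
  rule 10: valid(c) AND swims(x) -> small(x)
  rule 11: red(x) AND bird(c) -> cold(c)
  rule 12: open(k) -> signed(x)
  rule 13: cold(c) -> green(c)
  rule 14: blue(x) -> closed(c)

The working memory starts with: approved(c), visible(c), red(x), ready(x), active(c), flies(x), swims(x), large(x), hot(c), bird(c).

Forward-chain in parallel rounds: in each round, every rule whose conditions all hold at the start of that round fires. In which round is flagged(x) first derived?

Round 1 fires rule 4, rule 6, rule 7, rule 11, giving open(k), valid(c), stale(k), cold(c).
Round 2 fires rule 10, rule 12, rule 13, giving small(x), signed(x), green(c).
Round 3 fires rule 5, giving metal(c).
Round 4 fires rule 3, giving flagged(x).
flagged(x) first appears in round 4.

4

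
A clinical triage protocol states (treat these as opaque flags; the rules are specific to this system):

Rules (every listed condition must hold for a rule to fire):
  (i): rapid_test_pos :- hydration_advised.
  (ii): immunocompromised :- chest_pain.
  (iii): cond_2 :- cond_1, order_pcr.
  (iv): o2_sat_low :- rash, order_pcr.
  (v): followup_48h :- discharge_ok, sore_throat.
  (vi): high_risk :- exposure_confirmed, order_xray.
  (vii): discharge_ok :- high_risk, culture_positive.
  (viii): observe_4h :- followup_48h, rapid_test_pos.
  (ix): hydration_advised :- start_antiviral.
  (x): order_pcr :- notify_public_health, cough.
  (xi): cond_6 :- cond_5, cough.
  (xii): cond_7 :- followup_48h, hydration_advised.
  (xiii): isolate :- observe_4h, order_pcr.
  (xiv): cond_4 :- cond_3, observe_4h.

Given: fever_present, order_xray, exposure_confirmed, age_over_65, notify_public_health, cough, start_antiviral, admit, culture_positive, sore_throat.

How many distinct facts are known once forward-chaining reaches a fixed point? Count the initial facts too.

19

Round 1: (vi) [high_risk :- exposure_confirmed, order_xray.]; (ix) [hydration_advised :- start_antiviral.]; (x) [order_pcr :- notify_public_health, cough.]. New: high_risk, hydration_advised, order_pcr.
Round 2: (i) [rapid_test_pos :- hydration_advised.]; (vii) [discharge_ok :- high_risk, culture_positive.]. New: rapid_test_pos, discharge_ok.
Round 3: (v) [followup_48h :- discharge_ok, sore_throat.]. New: followup_48h.
Round 4: (viii) [observe_4h :- followup_48h, rapid_test_pos.]; (xii) [cond_7 :- followup_48h, hydration_advised.]. New: observe_4h, cond_7.
Round 5: (xiii) [isolate :- observe_4h, order_pcr.]. New: isolate.
Closure: {admit, age_over_65, cond_7, cough, culture_positive, discharge_ok, exposure_confirmed, fever_present, followup_48h, high_risk, hydration_advised, isolate, notify_public_health, observe_4h, order_pcr, order_xray, rapid_test_pos, sore_throat, start_antiviral} — 19 facts.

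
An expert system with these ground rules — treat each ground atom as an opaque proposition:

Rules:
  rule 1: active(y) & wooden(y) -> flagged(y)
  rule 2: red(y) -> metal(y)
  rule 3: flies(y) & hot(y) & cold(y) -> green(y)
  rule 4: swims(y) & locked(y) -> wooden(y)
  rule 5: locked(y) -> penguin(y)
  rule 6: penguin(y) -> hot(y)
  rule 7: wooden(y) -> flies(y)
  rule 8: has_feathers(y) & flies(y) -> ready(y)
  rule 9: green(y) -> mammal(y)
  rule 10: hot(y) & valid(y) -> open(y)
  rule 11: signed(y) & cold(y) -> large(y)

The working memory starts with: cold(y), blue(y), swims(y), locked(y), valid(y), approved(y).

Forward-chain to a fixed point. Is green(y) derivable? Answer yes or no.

[1] rule 4 [swims(y) & locked(y) -> wooden(y)]; rule 5 [locked(y) -> penguin(y)]. ⇒ new: wooden(y), penguin(y).
[2] rule 6 [penguin(y) -> hot(y)]; rule 7 [wooden(y) -> flies(y)]. ⇒ new: hot(y), flies(y).
[3] rule 3 [flies(y) & hot(y) & cold(y) -> green(y)]; rule 10 [hot(y) & valid(y) -> open(y)]. ⇒ new: green(y), open(y).
[4] rule 9 [green(y) -> mammal(y)]. ⇒ new: mammal(y).
green(y) appears in round 3, so it is derivable.

yes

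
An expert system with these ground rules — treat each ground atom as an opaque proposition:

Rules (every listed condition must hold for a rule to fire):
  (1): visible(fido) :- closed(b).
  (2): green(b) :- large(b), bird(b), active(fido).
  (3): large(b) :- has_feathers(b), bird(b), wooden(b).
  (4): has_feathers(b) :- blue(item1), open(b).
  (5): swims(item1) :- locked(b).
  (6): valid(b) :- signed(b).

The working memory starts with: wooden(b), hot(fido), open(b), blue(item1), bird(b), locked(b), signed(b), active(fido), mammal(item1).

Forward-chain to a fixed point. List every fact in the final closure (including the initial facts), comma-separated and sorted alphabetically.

active(fido), bird(b), blue(item1), green(b), has_feathers(b), hot(fido), large(b), locked(b), mammal(item1), open(b), signed(b), swims(item1), valid(b), wooden(b)

[1] (4) [has_feathers(b) :- blue(item1), open(b).]; (5) [swims(item1) :- locked(b).]; (6) [valid(b) :- signed(b).]. ⇒ new: has_feathers(b), swims(item1), valid(b).
[2] (3) [large(b) :- has_feathers(b), bird(b), wooden(b).]. ⇒ new: large(b).
[3] (2) [green(b) :- large(b), bird(b), active(fido).]. ⇒ new: green(b).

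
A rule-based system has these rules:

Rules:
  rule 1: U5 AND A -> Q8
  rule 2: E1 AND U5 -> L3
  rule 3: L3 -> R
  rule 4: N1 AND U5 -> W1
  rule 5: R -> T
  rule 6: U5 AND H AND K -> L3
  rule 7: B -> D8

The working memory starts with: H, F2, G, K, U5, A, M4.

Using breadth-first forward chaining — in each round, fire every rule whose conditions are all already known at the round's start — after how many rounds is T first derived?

Round 1 — rule 1, rule 6, derive Q8, L3.
Round 2 — rule 3, derive R.
Round 3 — rule 5, derive T.
T first appears in round 3.

3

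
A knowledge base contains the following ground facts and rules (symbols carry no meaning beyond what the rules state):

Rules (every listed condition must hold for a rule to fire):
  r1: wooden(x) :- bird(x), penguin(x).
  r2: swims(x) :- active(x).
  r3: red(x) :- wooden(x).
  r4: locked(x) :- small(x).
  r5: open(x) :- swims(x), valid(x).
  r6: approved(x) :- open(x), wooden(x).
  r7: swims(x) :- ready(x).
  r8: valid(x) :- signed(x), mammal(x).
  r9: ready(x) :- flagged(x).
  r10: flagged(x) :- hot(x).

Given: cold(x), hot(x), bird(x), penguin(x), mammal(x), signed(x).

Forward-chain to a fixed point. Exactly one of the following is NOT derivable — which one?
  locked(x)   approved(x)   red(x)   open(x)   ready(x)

locked(x)

Round 1 fires r1, r8, r10, giving wooden(x), valid(x), flagged(x).
Round 2 fires r3, r9, giving red(x), ready(x).
Round 3 fires r7, giving swims(x).
Round 4 fires r5, giving open(x).
Round 5 fires r6, giving approved(x).
Derived: ready(x) (round 2), red(x) (round 2), open(x) (round 4), approved(x) (round 5). locked(x) never appears in any round.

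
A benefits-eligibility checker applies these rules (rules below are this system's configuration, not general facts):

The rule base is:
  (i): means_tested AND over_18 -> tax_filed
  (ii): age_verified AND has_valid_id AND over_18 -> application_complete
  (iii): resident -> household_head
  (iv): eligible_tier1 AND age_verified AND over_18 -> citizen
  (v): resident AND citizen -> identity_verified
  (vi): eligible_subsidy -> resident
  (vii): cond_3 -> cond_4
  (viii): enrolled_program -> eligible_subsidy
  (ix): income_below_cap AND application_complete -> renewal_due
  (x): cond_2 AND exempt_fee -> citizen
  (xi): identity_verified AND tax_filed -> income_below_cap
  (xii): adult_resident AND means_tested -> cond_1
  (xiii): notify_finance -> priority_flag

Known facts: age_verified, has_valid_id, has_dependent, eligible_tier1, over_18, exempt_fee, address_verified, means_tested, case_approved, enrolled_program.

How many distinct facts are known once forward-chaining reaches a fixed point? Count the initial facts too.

Round 1 — (i), (ii), (iv), (viii), derive tax_filed, application_complete, citizen, eligible_subsidy.
Round 2 — (vi), derive resident.
Round 3 — (iii), (v), derive household_head, identity_verified.
Round 4 — (xi), derive income_below_cap.
Round 5 — (ix), derive renewal_due.
Closure: {address_verified, age_verified, application_complete, case_approved, citizen, eligible_subsidy, eligible_tier1, enrolled_program, exempt_fee, has_dependent, has_valid_id, household_head, identity_verified, income_below_cap, means_tested, over_18, renewal_due, resident, tax_filed} — 19 facts.

19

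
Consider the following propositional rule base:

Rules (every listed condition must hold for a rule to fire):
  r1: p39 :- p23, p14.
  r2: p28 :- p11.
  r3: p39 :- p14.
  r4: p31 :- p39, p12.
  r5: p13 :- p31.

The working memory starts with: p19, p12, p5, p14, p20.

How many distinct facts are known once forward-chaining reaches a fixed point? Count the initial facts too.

8

Round 1 — r3, derive p39.
Round 2 — r4, derive p31.
Round 3 — r5, derive p13.
Closure: {p12, p13, p14, p19, p20, p31, p39, p5} — 8 facts.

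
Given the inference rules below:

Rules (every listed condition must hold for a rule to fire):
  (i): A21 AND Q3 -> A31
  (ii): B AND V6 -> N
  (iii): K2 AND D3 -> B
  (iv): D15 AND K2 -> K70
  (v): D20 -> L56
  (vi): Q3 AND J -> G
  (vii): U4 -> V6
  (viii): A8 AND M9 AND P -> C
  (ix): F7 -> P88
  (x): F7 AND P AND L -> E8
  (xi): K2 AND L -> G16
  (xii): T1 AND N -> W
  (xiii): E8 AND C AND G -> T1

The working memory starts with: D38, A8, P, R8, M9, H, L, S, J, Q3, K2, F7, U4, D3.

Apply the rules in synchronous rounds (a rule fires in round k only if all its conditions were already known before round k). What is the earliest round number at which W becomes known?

3

Round 1 fires (iii), (vi), (vii), (viii), (ix), (x), (xi), giving B, G, V6, C, P88, E8, G16.
Round 2 fires (ii), (xiii), giving N, T1.
Round 3 fires (xii), giving W.
W first appears in round 3.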